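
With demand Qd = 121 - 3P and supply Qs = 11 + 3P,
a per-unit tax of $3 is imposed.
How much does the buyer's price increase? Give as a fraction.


With a per-unit tax, the buyer's price increase depends on relative slopes.
Supply slope: d = 3, Demand slope: b = 3
Buyer's price increase = d * tax / (b + d)
= 3 * 3 / (3 + 3)
= 9 / 6 = 3/2

3/2


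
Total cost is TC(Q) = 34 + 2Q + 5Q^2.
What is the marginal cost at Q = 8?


MC = dTC/dQ = 2 + 2*5*Q
At Q = 8:
MC = 2 + 10*8
MC = 2 + 80 = 82

82


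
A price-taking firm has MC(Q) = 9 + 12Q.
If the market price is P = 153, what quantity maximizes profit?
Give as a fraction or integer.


In perfect competition, profit is maximized where P = MC.
153 = 9 + 12Q
144 = 12Q
Q* = 144/12 = 12

12


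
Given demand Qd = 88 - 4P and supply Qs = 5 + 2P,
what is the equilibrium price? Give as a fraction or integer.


At equilibrium, Qd = Qs.
88 - 4P = 5 + 2P
88 - 5 = 4P + 2P
83 = 6P
P* = 83/6 = 83/6

83/6


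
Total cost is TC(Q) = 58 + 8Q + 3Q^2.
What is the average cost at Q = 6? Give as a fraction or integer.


TC(6) = 58 + 8*6 + 3*6^2
TC(6) = 58 + 48 + 108 = 214
AC = TC/Q = 214/6 = 107/3

107/3


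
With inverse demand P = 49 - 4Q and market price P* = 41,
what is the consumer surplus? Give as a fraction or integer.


Maximum willingness to pay (at Q=0): P_max = 49
Quantity demanded at P* = 41:
Q* = (49 - 41)/4 = 2
CS = (1/2) * Q* * (P_max - P*)
CS = (1/2) * 2 * (49 - 41)
CS = (1/2) * 2 * 8 = 8

8


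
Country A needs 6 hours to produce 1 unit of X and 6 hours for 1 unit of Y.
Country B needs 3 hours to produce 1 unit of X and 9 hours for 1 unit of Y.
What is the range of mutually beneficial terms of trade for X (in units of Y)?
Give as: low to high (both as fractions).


Opportunity cost of X for Country A = hours_X / hours_Y = 6/6 = 1 units of Y
Opportunity cost of X for Country B = hours_X / hours_Y = 3/9 = 1/3 units of Y
Terms of trade must be between the two opportunity costs.
Range: 1/3 to 1

1/3 to 1


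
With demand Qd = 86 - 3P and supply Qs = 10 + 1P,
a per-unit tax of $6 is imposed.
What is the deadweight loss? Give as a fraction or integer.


Pre-tax equilibrium quantity: Q* = 29
Post-tax equilibrium quantity: Q_tax = 49/2
Reduction in quantity: Q* - Q_tax = 9/2
DWL = (1/2) * tax * (Q* - Q_tax)
DWL = (1/2) * 6 * 9/2 = 27/2

27/2


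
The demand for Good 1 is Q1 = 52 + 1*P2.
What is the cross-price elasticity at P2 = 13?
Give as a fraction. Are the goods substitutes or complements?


dQ1/dP2 = 1
At P2 = 13: Q1 = 52 + 1*13 = 65
Exy = (dQ1/dP2)(P2/Q1) = 1 * 13 / 65 = 1/5
Since Exy > 0, the goods are substitutes.

1/5 (substitutes)


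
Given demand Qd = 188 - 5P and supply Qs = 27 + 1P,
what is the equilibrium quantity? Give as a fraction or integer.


First find equilibrium price:
188 - 5P = 27 + 1P
P* = 161/6 = 161/6
Then substitute into demand:
Q* = 188 - 5 * 161/6 = 323/6

323/6


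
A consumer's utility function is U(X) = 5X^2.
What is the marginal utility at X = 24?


MU = dU/dX = 5*2*X^(2-1)
MU = 10*X^1
At X = 24:
MU = 10 * 24^1
MU = 10 * 24 = 240

240


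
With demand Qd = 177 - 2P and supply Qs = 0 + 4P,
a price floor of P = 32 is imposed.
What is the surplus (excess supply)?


At P = 32:
Qd = 177 - 2*32 = 113
Qs = 0 + 4*32 = 128
Surplus = Qs - Qd = 128 - 113 = 15

15


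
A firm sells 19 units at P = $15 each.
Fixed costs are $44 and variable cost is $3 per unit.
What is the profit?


Total Revenue = P * Q = 15 * 19 = $285
Total Cost = FC + VC*Q = 44 + 3*19 = $101
Profit = TR - TC = 285 - 101 = $184

$184


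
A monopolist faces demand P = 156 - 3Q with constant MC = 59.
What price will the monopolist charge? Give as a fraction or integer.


MR = 156 - 6Q
Set MR = MC: 156 - 6Q = 59
Q* = 97/6
Substitute into demand:
P* = 156 - 3*97/6 = 215/2

215/2


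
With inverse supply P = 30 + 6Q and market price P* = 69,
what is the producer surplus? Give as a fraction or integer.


Minimum supply price (at Q=0): P_min = 30
Quantity supplied at P* = 69:
Q* = (69 - 30)/6 = 13/2
PS = (1/2) * Q* * (P* - P_min)
PS = (1/2) * 13/2 * (69 - 30)
PS = (1/2) * 13/2 * 39 = 507/4

507/4


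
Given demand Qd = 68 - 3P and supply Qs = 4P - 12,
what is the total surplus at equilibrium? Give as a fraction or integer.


Find equilibrium: 68 - 3P = 4P - 12
68 + 12 = 7P
P* = 80/7 = 80/7
Q* = 4*80/7 - 12 = 236/7
Inverse demand: P = 68/3 - Q/3, so P_max = 68/3
Inverse supply: P = 3 + Q/4, so P_min = 3
CS = (1/2) * 236/7 * (68/3 - 80/7) = 27848/147
PS = (1/2) * 236/7 * (80/7 - 3) = 6962/49
TS = CS + PS = 27848/147 + 6962/49 = 6962/21

6962/21


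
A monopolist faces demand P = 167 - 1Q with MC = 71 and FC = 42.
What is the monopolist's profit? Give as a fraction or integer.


MR = MC: 167 - 2Q = 71
Q* = 48
P* = 167 - 1*48 = 119
Profit = (P* - MC)*Q* - FC
= (119 - 71)*48 - 42
= 48*48 - 42
= 2304 - 42 = 2262

2262


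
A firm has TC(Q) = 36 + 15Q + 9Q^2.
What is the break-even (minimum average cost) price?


AC(Q) = 36/Q + 15 + 9Q
To minimize: dAC/dQ = -36/Q^2 + 9 = 0
Q^2 = 36/9 = 4
Q* = 2
Min AC = 36/2 + 15 + 9*2
Min AC = 18 + 15 + 18 = 51

51


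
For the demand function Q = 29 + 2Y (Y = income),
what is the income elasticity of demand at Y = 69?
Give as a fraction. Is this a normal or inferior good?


dQ/dY = 2
At Y = 69: Q = 29 + 2*69 = 167
Ey = (dQ/dY)(Y/Q) = 2 * 69 / 167 = 138/167
Since Ey > 0, this is a normal good.

138/167 (normal good)


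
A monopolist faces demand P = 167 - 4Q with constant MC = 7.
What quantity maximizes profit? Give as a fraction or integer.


TR = P*Q = (167 - 4Q)Q = 167Q - 4Q^2
MR = dTR/dQ = 167 - 8Q
Set MR = MC:
167 - 8Q = 7
160 = 8Q
Q* = 160/8 = 20

20


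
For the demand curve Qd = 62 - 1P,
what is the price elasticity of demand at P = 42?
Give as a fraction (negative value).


dQ/dP = -1
At P = 42: Q = 62 - 1*42 = 20
E = (dQ/dP)(P/Q) = (-1)(42/20) = -21/10

-21/10


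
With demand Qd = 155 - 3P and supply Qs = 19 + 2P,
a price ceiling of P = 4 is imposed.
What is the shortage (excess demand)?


At P = 4:
Qd = 155 - 3*4 = 143
Qs = 19 + 2*4 = 27
Shortage = Qd - Qs = 143 - 27 = 116

116


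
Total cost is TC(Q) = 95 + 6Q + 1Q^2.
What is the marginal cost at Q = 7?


MC = dTC/dQ = 6 + 2*1*Q
At Q = 7:
MC = 6 + 2*7
MC = 6 + 14 = 20

20


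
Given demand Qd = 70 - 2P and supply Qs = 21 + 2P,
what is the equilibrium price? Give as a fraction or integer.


At equilibrium, Qd = Qs.
70 - 2P = 21 + 2P
70 - 21 = 2P + 2P
49 = 4P
P* = 49/4 = 49/4

49/4


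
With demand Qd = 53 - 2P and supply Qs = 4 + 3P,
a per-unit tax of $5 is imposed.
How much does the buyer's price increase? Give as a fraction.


With a per-unit tax, the buyer's price increase depends on relative slopes.
Supply slope: d = 3, Demand slope: b = 2
Buyer's price increase = d * tax / (b + d)
= 3 * 5 / (2 + 3)
= 15 / 5 = 3

3


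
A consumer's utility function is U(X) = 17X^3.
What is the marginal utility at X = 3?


MU = dU/dX = 17*3*X^(3-1)
MU = 51*X^2
At X = 3:
MU = 51 * 3^2
MU = 51 * 9 = 459

459


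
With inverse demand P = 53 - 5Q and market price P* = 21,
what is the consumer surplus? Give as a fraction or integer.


Maximum willingness to pay (at Q=0): P_max = 53
Quantity demanded at P* = 21:
Q* = (53 - 21)/5 = 32/5
CS = (1/2) * Q* * (P_max - P*)
CS = (1/2) * 32/5 * (53 - 21)
CS = (1/2) * 32/5 * 32 = 512/5

512/5


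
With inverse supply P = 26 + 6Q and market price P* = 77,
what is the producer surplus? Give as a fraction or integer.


Minimum supply price (at Q=0): P_min = 26
Quantity supplied at P* = 77:
Q* = (77 - 26)/6 = 17/2
PS = (1/2) * Q* * (P* - P_min)
PS = (1/2) * 17/2 * (77 - 26)
PS = (1/2) * 17/2 * 51 = 867/4

867/4


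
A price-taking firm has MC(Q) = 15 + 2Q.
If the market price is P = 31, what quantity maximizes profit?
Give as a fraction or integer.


In perfect competition, profit is maximized where P = MC.
31 = 15 + 2Q
16 = 2Q
Q* = 16/2 = 8

8


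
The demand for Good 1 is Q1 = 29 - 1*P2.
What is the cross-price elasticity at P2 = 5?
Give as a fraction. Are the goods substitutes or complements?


dQ1/dP2 = -1
At P2 = 5: Q1 = 29 - 1*5 = 24
Exy = (dQ1/dP2)(P2/Q1) = -1 * 5 / 24 = -5/24
Since Exy < 0, the goods are complements.

-5/24 (complements)


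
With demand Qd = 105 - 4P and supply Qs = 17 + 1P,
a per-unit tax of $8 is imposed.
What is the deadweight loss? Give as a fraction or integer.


Pre-tax equilibrium quantity: Q* = 173/5
Post-tax equilibrium quantity: Q_tax = 141/5
Reduction in quantity: Q* - Q_tax = 32/5
DWL = (1/2) * tax * (Q* - Q_tax)
DWL = (1/2) * 8 * 32/5 = 128/5

128/5


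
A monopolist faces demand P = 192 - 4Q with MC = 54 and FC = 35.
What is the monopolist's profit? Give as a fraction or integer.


MR = MC: 192 - 8Q = 54
Q* = 69/4
P* = 192 - 4*69/4 = 123
Profit = (P* - MC)*Q* - FC
= (123 - 54)*69/4 - 35
= 69*69/4 - 35
= 4761/4 - 35 = 4621/4

4621/4


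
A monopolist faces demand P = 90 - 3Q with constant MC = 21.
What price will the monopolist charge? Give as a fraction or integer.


MR = 90 - 6Q
Set MR = MC: 90 - 6Q = 21
Q* = 23/2
Substitute into demand:
P* = 90 - 3*23/2 = 111/2

111/2


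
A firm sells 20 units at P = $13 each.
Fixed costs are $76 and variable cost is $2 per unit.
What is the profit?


Total Revenue = P * Q = 13 * 20 = $260
Total Cost = FC + VC*Q = 76 + 2*20 = $116
Profit = TR - TC = 260 - 116 = $144

$144


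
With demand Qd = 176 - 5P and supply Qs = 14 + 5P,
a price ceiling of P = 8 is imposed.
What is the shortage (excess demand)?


At P = 8:
Qd = 176 - 5*8 = 136
Qs = 14 + 5*8 = 54
Shortage = Qd - Qs = 136 - 54 = 82

82


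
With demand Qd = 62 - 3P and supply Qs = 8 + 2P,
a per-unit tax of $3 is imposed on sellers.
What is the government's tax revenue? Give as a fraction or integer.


With tax on sellers, new supply: Qs' = 8 + 2(P - 3)
= 2 + 2P
New equilibrium quantity:
Q_new = 26
Tax revenue = tax * Q_new = 3 * 26 = 78

78


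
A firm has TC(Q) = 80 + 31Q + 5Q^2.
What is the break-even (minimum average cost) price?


AC(Q) = 80/Q + 31 + 5Q
To minimize: dAC/dQ = -80/Q^2 + 5 = 0
Q^2 = 80/5 = 16
Q* = 4
Min AC = 80/4 + 31 + 5*4
Min AC = 20 + 31 + 20 = 71

71


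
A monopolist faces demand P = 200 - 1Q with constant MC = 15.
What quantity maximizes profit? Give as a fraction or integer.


TR = P*Q = (200 - 1Q)Q = 200Q - 1Q^2
MR = dTR/dQ = 200 - 2Q
Set MR = MC:
200 - 2Q = 15
185 = 2Q
Q* = 185/2 = 185/2

185/2


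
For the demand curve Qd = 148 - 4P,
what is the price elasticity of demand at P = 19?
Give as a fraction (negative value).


dQ/dP = -4
At P = 19: Q = 148 - 4*19 = 72
E = (dQ/dP)(P/Q) = (-4)(19/72) = -19/18

-19/18


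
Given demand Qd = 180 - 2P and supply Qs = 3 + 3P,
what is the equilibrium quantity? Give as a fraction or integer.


First find equilibrium price:
180 - 2P = 3 + 3P
P* = 177/5 = 177/5
Then substitute into demand:
Q* = 180 - 2 * 177/5 = 546/5

546/5


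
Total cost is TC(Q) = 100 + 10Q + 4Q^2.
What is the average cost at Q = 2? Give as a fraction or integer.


TC(2) = 100 + 10*2 + 4*2^2
TC(2) = 100 + 20 + 16 = 136
AC = TC/Q = 136/2 = 68

68


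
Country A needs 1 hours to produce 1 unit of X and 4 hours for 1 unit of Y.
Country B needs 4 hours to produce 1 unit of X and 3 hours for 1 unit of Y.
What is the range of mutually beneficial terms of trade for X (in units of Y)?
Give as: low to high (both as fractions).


Opportunity cost of X for Country A = hours_X / hours_Y = 1/4 = 1/4 units of Y
Opportunity cost of X for Country B = hours_X / hours_Y = 4/3 = 4/3 units of Y
Terms of trade must be between the two opportunity costs.
Range: 1/4 to 4/3

1/4 to 4/3


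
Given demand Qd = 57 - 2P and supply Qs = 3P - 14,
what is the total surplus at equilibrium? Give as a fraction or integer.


Find equilibrium: 57 - 2P = 3P - 14
57 + 14 = 5P
P* = 71/5 = 71/5
Q* = 3*71/5 - 14 = 143/5
Inverse demand: P = 57/2 - Q/2, so P_max = 57/2
Inverse supply: P = 14/3 + Q/3, so P_min = 14/3
CS = (1/2) * 143/5 * (57/2 - 71/5) = 20449/100
PS = (1/2) * 143/5 * (71/5 - 14/3) = 20449/150
TS = CS + PS = 20449/100 + 20449/150 = 20449/60

20449/60


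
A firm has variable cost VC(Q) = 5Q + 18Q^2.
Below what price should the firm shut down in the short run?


AVC(Q) = VC(Q)/Q = 5 + 18Q
AVC is increasing in Q, so minimum AVC is at Q -> 0+.
Min AVC = 5
The firm should shut down if P < 5.

5


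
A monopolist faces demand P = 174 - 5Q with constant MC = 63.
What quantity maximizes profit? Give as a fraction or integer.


TR = P*Q = (174 - 5Q)Q = 174Q - 5Q^2
MR = dTR/dQ = 174 - 10Q
Set MR = MC:
174 - 10Q = 63
111 = 10Q
Q* = 111/10 = 111/10

111/10


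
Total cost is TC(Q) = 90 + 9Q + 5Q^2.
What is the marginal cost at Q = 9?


MC = dTC/dQ = 9 + 2*5*Q
At Q = 9:
MC = 9 + 10*9
MC = 9 + 90 = 99

99


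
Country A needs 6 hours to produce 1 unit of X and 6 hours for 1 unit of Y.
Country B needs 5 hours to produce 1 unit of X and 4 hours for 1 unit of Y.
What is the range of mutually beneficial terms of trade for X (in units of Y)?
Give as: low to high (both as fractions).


Opportunity cost of X for Country A = hours_X / hours_Y = 6/6 = 1 units of Y
Opportunity cost of X for Country B = hours_X / hours_Y = 5/4 = 5/4 units of Y
Terms of trade must be between the two opportunity costs.
Range: 1 to 5/4

1 to 5/4


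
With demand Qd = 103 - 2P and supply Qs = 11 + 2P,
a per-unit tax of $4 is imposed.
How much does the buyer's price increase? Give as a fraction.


With a per-unit tax, the buyer's price increase depends on relative slopes.
Supply slope: d = 2, Demand slope: b = 2
Buyer's price increase = d * tax / (b + d)
= 2 * 4 / (2 + 2)
= 8 / 4 = 2

2


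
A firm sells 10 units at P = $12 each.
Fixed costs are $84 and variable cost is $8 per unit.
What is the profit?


Total Revenue = P * Q = 12 * 10 = $120
Total Cost = FC + VC*Q = 84 + 8*10 = $164
Profit = TR - TC = 120 - 164 = $-44

$-44


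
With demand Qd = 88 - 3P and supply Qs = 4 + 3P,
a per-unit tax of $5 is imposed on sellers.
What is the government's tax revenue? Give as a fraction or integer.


With tax on sellers, new supply: Qs' = 4 + 3(P - 5)
= 3P - 11
New equilibrium quantity:
Q_new = 77/2
Tax revenue = tax * Q_new = 5 * 77/2 = 385/2

385/2


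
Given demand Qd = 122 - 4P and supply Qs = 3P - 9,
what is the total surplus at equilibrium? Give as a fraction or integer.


Find equilibrium: 122 - 4P = 3P - 9
122 + 9 = 7P
P* = 131/7 = 131/7
Q* = 3*131/7 - 9 = 330/7
Inverse demand: P = 61/2 - Q/4, so P_max = 61/2
Inverse supply: P = 3 + Q/3, so P_min = 3
CS = (1/2) * 330/7 * (61/2 - 131/7) = 27225/98
PS = (1/2) * 330/7 * (131/7 - 3) = 18150/49
TS = CS + PS = 27225/98 + 18150/49 = 9075/14

9075/14


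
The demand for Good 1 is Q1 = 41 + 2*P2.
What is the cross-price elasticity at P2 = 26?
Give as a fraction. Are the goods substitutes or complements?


dQ1/dP2 = 2
At P2 = 26: Q1 = 41 + 2*26 = 93
Exy = (dQ1/dP2)(P2/Q1) = 2 * 26 / 93 = 52/93
Since Exy > 0, the goods are substitutes.

52/93 (substitutes)


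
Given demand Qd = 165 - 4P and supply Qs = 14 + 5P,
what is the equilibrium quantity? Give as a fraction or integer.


First find equilibrium price:
165 - 4P = 14 + 5P
P* = 151/9 = 151/9
Then substitute into demand:
Q* = 165 - 4 * 151/9 = 881/9

881/9


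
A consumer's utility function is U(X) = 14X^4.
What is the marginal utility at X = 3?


MU = dU/dX = 14*4*X^(4-1)
MU = 56*X^3
At X = 3:
MU = 56 * 3^3
MU = 56 * 27 = 1512

1512


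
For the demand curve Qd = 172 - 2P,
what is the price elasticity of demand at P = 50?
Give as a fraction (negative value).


dQ/dP = -2
At P = 50: Q = 172 - 2*50 = 72
E = (dQ/dP)(P/Q) = (-2)(50/72) = -25/18

-25/18


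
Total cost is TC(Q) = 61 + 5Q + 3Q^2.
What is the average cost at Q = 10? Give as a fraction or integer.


TC(10) = 61 + 5*10 + 3*10^2
TC(10) = 61 + 50 + 300 = 411
AC = TC/Q = 411/10 = 411/10

411/10


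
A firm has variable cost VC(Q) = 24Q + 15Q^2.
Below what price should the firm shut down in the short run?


AVC(Q) = VC(Q)/Q = 24 + 15Q
AVC is increasing in Q, so minimum AVC is at Q -> 0+.
Min AVC = 24
The firm should shut down if P < 24.

24


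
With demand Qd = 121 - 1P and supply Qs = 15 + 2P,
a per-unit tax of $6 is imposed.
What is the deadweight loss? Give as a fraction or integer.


Pre-tax equilibrium quantity: Q* = 257/3
Post-tax equilibrium quantity: Q_tax = 245/3
Reduction in quantity: Q* - Q_tax = 4
DWL = (1/2) * tax * (Q* - Q_tax)
DWL = (1/2) * 6 * 4 = 12

12


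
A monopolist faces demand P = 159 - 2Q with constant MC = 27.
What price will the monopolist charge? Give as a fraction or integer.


MR = 159 - 4Q
Set MR = MC: 159 - 4Q = 27
Q* = 33
Substitute into demand:
P* = 159 - 2*33 = 93

93


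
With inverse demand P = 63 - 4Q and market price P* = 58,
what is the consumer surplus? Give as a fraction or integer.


Maximum willingness to pay (at Q=0): P_max = 63
Quantity demanded at P* = 58:
Q* = (63 - 58)/4 = 5/4
CS = (1/2) * Q* * (P_max - P*)
CS = (1/2) * 5/4 * (63 - 58)
CS = (1/2) * 5/4 * 5 = 25/8

25/8


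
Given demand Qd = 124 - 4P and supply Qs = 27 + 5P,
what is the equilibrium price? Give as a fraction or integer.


At equilibrium, Qd = Qs.
124 - 4P = 27 + 5P
124 - 27 = 4P + 5P
97 = 9P
P* = 97/9 = 97/9

97/9


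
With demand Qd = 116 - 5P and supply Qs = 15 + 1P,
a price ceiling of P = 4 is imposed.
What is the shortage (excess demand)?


At P = 4:
Qd = 116 - 5*4 = 96
Qs = 15 + 1*4 = 19
Shortage = Qd - Qs = 96 - 19 = 77

77


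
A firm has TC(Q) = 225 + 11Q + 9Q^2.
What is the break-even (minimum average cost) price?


AC(Q) = 225/Q + 11 + 9Q
To minimize: dAC/dQ = -225/Q^2 + 9 = 0
Q^2 = 225/9 = 25
Q* = 5
Min AC = 225/5 + 11 + 9*5
Min AC = 45 + 11 + 45 = 101

101


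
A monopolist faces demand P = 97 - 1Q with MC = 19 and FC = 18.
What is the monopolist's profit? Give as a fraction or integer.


MR = MC: 97 - 2Q = 19
Q* = 39
P* = 97 - 1*39 = 58
Profit = (P* - MC)*Q* - FC
= (58 - 19)*39 - 18
= 39*39 - 18
= 1521 - 18 = 1503

1503


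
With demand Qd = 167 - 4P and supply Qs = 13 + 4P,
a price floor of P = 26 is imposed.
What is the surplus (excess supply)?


At P = 26:
Qd = 167 - 4*26 = 63
Qs = 13 + 4*26 = 117
Surplus = Qs - Qd = 117 - 63 = 54

54


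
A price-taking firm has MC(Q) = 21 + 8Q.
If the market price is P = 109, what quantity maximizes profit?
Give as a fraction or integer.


In perfect competition, profit is maximized where P = MC.
109 = 21 + 8Q
88 = 8Q
Q* = 88/8 = 11

11


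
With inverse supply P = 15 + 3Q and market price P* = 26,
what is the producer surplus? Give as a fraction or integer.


Minimum supply price (at Q=0): P_min = 15
Quantity supplied at P* = 26:
Q* = (26 - 15)/3 = 11/3
PS = (1/2) * Q* * (P* - P_min)
PS = (1/2) * 11/3 * (26 - 15)
PS = (1/2) * 11/3 * 11 = 121/6

121/6


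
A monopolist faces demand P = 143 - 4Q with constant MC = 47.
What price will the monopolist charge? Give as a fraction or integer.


MR = 143 - 8Q
Set MR = MC: 143 - 8Q = 47
Q* = 12
Substitute into demand:
P* = 143 - 4*12 = 95

95


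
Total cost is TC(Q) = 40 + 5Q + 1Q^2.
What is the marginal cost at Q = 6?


MC = dTC/dQ = 5 + 2*1*Q
At Q = 6:
MC = 5 + 2*6
MC = 5 + 12 = 17

17


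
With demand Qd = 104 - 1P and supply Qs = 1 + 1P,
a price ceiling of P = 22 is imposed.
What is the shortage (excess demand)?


At P = 22:
Qd = 104 - 1*22 = 82
Qs = 1 + 1*22 = 23
Shortage = Qd - Qs = 82 - 23 = 59

59


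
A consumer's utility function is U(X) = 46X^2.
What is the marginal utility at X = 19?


MU = dU/dX = 46*2*X^(2-1)
MU = 92*X^1
At X = 19:
MU = 92 * 19^1
MU = 92 * 19 = 1748

1748


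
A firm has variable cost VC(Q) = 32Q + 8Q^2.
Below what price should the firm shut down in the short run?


AVC(Q) = VC(Q)/Q = 32 + 8Q
AVC is increasing in Q, so minimum AVC is at Q -> 0+.
Min AVC = 32
The firm should shut down if P < 32.

32


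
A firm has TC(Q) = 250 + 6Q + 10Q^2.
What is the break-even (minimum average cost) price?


AC(Q) = 250/Q + 6 + 10Q
To minimize: dAC/dQ = -250/Q^2 + 10 = 0
Q^2 = 250/10 = 25
Q* = 5
Min AC = 250/5 + 6 + 10*5
Min AC = 50 + 6 + 50 = 106

106


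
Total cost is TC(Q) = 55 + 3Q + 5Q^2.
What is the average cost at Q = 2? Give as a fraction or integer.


TC(2) = 55 + 3*2 + 5*2^2
TC(2) = 55 + 6 + 20 = 81
AC = TC/Q = 81/2 = 81/2

81/2


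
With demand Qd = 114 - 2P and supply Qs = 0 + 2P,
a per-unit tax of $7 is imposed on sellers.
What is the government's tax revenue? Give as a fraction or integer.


With tax on sellers, new supply: Qs' = 0 + 2(P - 7)
= 2P - 14
New equilibrium quantity:
Q_new = 50
Tax revenue = tax * Q_new = 7 * 50 = 350

350


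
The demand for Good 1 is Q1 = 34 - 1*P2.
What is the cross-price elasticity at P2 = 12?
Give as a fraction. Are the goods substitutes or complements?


dQ1/dP2 = -1
At P2 = 12: Q1 = 34 - 1*12 = 22
Exy = (dQ1/dP2)(P2/Q1) = -1 * 12 / 22 = -6/11
Since Exy < 0, the goods are complements.

-6/11 (complements)


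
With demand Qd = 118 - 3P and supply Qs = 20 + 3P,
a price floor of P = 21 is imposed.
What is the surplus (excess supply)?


At P = 21:
Qd = 118 - 3*21 = 55
Qs = 20 + 3*21 = 83
Surplus = Qs - Qd = 83 - 55 = 28

28


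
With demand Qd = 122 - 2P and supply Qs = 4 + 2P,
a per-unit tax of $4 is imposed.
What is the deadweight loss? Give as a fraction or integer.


Pre-tax equilibrium quantity: Q* = 63
Post-tax equilibrium quantity: Q_tax = 59
Reduction in quantity: Q* - Q_tax = 4
DWL = (1/2) * tax * (Q* - Q_tax)
DWL = (1/2) * 4 * 4 = 8

8


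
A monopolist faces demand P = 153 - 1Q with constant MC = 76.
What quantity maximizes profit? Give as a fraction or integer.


TR = P*Q = (153 - 1Q)Q = 153Q - 1Q^2
MR = dTR/dQ = 153 - 2Q
Set MR = MC:
153 - 2Q = 76
77 = 2Q
Q* = 77/2 = 77/2

77/2


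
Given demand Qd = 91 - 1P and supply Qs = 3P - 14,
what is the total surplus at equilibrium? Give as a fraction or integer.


Find equilibrium: 91 - 1P = 3P - 14
91 + 14 = 4P
P* = 105/4 = 105/4
Q* = 3*105/4 - 14 = 259/4
Inverse demand: P = 91 - Q/1, so P_max = 91
Inverse supply: P = 14/3 + Q/3, so P_min = 14/3
CS = (1/2) * 259/4 * (91 - 105/4) = 67081/32
PS = (1/2) * 259/4 * (105/4 - 14/3) = 67081/96
TS = CS + PS = 67081/32 + 67081/96 = 67081/24

67081/24


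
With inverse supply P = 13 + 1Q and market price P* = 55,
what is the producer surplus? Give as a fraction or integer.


Minimum supply price (at Q=0): P_min = 13
Quantity supplied at P* = 55:
Q* = (55 - 13)/1 = 42
PS = (1/2) * Q* * (P* - P_min)
PS = (1/2) * 42 * (55 - 13)
PS = (1/2) * 42 * 42 = 882

882


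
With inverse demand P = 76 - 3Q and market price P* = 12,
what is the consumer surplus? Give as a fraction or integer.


Maximum willingness to pay (at Q=0): P_max = 76
Quantity demanded at P* = 12:
Q* = (76 - 12)/3 = 64/3
CS = (1/2) * Q* * (P_max - P*)
CS = (1/2) * 64/3 * (76 - 12)
CS = (1/2) * 64/3 * 64 = 2048/3

2048/3


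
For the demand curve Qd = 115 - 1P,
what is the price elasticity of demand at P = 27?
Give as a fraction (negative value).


dQ/dP = -1
At P = 27: Q = 115 - 1*27 = 88
E = (dQ/dP)(P/Q) = (-1)(27/88) = -27/88

-27/88


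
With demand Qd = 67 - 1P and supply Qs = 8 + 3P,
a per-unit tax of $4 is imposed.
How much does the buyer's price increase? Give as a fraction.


With a per-unit tax, the buyer's price increase depends on relative slopes.
Supply slope: d = 3, Demand slope: b = 1
Buyer's price increase = d * tax / (b + d)
= 3 * 4 / (1 + 3)
= 12 / 4 = 3

3


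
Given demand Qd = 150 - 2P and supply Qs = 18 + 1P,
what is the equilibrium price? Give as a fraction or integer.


At equilibrium, Qd = Qs.
150 - 2P = 18 + 1P
150 - 18 = 2P + 1P
132 = 3P
P* = 132/3 = 44

44


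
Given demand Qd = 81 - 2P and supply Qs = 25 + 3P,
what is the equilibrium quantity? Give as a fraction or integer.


First find equilibrium price:
81 - 2P = 25 + 3P
P* = 56/5 = 56/5
Then substitute into demand:
Q* = 81 - 2 * 56/5 = 293/5

293/5


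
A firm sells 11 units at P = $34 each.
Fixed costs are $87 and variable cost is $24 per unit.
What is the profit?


Total Revenue = P * Q = 34 * 11 = $374
Total Cost = FC + VC*Q = 87 + 24*11 = $351
Profit = TR - TC = 374 - 351 = $23

$23


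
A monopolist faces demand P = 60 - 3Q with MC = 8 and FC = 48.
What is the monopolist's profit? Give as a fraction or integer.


MR = MC: 60 - 6Q = 8
Q* = 26/3
P* = 60 - 3*26/3 = 34
Profit = (P* - MC)*Q* - FC
= (34 - 8)*26/3 - 48
= 26*26/3 - 48
= 676/3 - 48 = 532/3

532/3


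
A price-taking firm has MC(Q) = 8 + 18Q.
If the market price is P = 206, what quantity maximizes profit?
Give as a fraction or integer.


In perfect competition, profit is maximized where P = MC.
206 = 8 + 18Q
198 = 18Q
Q* = 198/18 = 11

11


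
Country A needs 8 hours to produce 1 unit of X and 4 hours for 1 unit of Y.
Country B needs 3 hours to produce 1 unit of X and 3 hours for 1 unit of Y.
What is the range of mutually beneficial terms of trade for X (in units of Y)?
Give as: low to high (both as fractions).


Opportunity cost of X for Country A = hours_X / hours_Y = 8/4 = 2 units of Y
Opportunity cost of X for Country B = hours_X / hours_Y = 3/3 = 1 units of Y
Terms of trade must be between the two opportunity costs.
Range: 1 to 2

1 to 2


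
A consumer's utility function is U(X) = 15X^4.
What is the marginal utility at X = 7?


MU = dU/dX = 15*4*X^(4-1)
MU = 60*X^3
At X = 7:
MU = 60 * 7^3
MU = 60 * 343 = 20580

20580


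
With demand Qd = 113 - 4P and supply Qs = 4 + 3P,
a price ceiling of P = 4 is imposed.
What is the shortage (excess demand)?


At P = 4:
Qd = 113 - 4*4 = 97
Qs = 4 + 3*4 = 16
Shortage = Qd - Qs = 97 - 16 = 81

81


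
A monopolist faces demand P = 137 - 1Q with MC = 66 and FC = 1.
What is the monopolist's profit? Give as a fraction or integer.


MR = MC: 137 - 2Q = 66
Q* = 71/2
P* = 137 - 1*71/2 = 203/2
Profit = (P* - MC)*Q* - FC
= (203/2 - 66)*71/2 - 1
= 71/2*71/2 - 1
= 5041/4 - 1 = 5037/4

5037/4


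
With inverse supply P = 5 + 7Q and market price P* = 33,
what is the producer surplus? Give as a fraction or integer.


Minimum supply price (at Q=0): P_min = 5
Quantity supplied at P* = 33:
Q* = (33 - 5)/7 = 4
PS = (1/2) * Q* * (P* - P_min)
PS = (1/2) * 4 * (33 - 5)
PS = (1/2) * 4 * 28 = 56

56


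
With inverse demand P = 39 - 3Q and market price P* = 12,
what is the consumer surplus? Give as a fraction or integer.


Maximum willingness to pay (at Q=0): P_max = 39
Quantity demanded at P* = 12:
Q* = (39 - 12)/3 = 9
CS = (1/2) * Q* * (P_max - P*)
CS = (1/2) * 9 * (39 - 12)
CS = (1/2) * 9 * 27 = 243/2

243/2


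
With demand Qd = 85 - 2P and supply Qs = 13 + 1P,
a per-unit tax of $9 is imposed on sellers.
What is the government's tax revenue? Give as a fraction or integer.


With tax on sellers, new supply: Qs' = 13 + 1(P - 9)
= 4 + 1P
New equilibrium quantity:
Q_new = 31
Tax revenue = tax * Q_new = 9 * 31 = 279

279


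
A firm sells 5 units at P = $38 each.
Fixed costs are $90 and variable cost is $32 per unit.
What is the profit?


Total Revenue = P * Q = 38 * 5 = $190
Total Cost = FC + VC*Q = 90 + 32*5 = $250
Profit = TR - TC = 190 - 250 = $-60

$-60


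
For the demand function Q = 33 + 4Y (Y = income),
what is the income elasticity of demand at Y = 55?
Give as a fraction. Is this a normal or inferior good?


dQ/dY = 4
At Y = 55: Q = 33 + 4*55 = 253
Ey = (dQ/dY)(Y/Q) = 4 * 55 / 253 = 20/23
Since Ey > 0, this is a normal good.

20/23 (normal good)


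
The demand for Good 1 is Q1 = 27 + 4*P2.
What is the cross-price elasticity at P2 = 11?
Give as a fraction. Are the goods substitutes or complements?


dQ1/dP2 = 4
At P2 = 11: Q1 = 27 + 4*11 = 71
Exy = (dQ1/dP2)(P2/Q1) = 4 * 11 / 71 = 44/71
Since Exy > 0, the goods are substitutes.

44/71 (substitutes)


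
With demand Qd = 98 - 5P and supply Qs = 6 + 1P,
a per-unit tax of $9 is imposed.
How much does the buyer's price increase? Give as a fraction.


With a per-unit tax, the buyer's price increase depends on relative slopes.
Supply slope: d = 1, Demand slope: b = 5
Buyer's price increase = d * tax / (b + d)
= 1 * 9 / (5 + 1)
= 9 / 6 = 3/2

3/2


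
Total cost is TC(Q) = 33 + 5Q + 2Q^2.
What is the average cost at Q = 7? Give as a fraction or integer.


TC(7) = 33 + 5*7 + 2*7^2
TC(7) = 33 + 35 + 98 = 166
AC = TC/Q = 166/7 = 166/7

166/7


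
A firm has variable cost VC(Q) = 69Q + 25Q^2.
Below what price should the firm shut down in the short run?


AVC(Q) = VC(Q)/Q = 69 + 25Q
AVC is increasing in Q, so minimum AVC is at Q -> 0+.
Min AVC = 69
The firm should shut down if P < 69.

69


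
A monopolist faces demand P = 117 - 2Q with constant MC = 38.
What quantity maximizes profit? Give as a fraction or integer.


TR = P*Q = (117 - 2Q)Q = 117Q - 2Q^2
MR = dTR/dQ = 117 - 4Q
Set MR = MC:
117 - 4Q = 38
79 = 4Q
Q* = 79/4 = 79/4

79/4


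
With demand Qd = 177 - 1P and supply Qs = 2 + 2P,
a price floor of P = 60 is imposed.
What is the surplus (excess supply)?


At P = 60:
Qd = 177 - 1*60 = 117
Qs = 2 + 2*60 = 122
Surplus = Qs - Qd = 122 - 117 = 5

5


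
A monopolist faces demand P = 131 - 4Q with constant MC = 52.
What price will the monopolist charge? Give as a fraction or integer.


MR = 131 - 8Q
Set MR = MC: 131 - 8Q = 52
Q* = 79/8
Substitute into demand:
P* = 131 - 4*79/8 = 183/2

183/2


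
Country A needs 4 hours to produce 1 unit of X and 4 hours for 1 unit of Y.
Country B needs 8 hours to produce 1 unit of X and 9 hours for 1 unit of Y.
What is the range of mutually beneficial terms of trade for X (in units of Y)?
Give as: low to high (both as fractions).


Opportunity cost of X for Country A = hours_X / hours_Y = 4/4 = 1 units of Y
Opportunity cost of X for Country B = hours_X / hours_Y = 8/9 = 8/9 units of Y
Terms of trade must be between the two opportunity costs.
Range: 8/9 to 1

8/9 to 1


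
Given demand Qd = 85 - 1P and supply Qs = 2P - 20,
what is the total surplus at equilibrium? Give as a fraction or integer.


Find equilibrium: 85 - 1P = 2P - 20
85 + 20 = 3P
P* = 105/3 = 35
Q* = 2*35 - 20 = 50
Inverse demand: P = 85 - Q/1, so P_max = 85
Inverse supply: P = 10 + Q/2, so P_min = 10
CS = (1/2) * 50 * (85 - 35) = 1250
PS = (1/2) * 50 * (35 - 10) = 625
TS = CS + PS = 1250 + 625 = 1875

1875


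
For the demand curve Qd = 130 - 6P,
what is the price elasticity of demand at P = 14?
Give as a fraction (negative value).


dQ/dP = -6
At P = 14: Q = 130 - 6*14 = 46
E = (dQ/dP)(P/Q) = (-6)(14/46) = -42/23

-42/23


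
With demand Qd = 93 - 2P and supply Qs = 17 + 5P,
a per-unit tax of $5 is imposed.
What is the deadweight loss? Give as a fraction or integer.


Pre-tax equilibrium quantity: Q* = 499/7
Post-tax equilibrium quantity: Q_tax = 449/7
Reduction in quantity: Q* - Q_tax = 50/7
DWL = (1/2) * tax * (Q* - Q_tax)
DWL = (1/2) * 5 * 50/7 = 125/7

125/7


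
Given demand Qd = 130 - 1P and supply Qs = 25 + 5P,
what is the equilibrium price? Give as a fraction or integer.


At equilibrium, Qd = Qs.
130 - 1P = 25 + 5P
130 - 25 = 1P + 5P
105 = 6P
P* = 105/6 = 35/2

35/2


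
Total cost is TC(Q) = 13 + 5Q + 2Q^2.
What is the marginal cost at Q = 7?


MC = dTC/dQ = 5 + 2*2*Q
At Q = 7:
MC = 5 + 4*7
MC = 5 + 28 = 33

33


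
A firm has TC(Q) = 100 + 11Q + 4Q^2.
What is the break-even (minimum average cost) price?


AC(Q) = 100/Q + 11 + 4Q
To minimize: dAC/dQ = -100/Q^2 + 4 = 0
Q^2 = 100/4 = 25
Q* = 5
Min AC = 100/5 + 11 + 4*5
Min AC = 20 + 11 + 20 = 51

51


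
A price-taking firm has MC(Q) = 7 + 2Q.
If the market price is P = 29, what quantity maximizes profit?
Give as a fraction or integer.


In perfect competition, profit is maximized where P = MC.
29 = 7 + 2Q
22 = 2Q
Q* = 22/2 = 11

11


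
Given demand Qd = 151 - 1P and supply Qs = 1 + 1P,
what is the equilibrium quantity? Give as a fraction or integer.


First find equilibrium price:
151 - 1P = 1 + 1P
P* = 150/2 = 75
Then substitute into demand:
Q* = 151 - 1 * 75 = 76

76


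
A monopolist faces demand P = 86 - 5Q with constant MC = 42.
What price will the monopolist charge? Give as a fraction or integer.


MR = 86 - 10Q
Set MR = MC: 86 - 10Q = 42
Q* = 22/5
Substitute into demand:
P* = 86 - 5*22/5 = 64

64


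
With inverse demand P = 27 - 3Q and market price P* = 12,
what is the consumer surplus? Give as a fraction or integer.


Maximum willingness to pay (at Q=0): P_max = 27
Quantity demanded at P* = 12:
Q* = (27 - 12)/3 = 5
CS = (1/2) * Q* * (P_max - P*)
CS = (1/2) * 5 * (27 - 12)
CS = (1/2) * 5 * 15 = 75/2

75/2


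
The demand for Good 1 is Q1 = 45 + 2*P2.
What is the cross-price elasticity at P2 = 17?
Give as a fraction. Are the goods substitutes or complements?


dQ1/dP2 = 2
At P2 = 17: Q1 = 45 + 2*17 = 79
Exy = (dQ1/dP2)(P2/Q1) = 2 * 17 / 79 = 34/79
Since Exy > 0, the goods are substitutes.

34/79 (substitutes)


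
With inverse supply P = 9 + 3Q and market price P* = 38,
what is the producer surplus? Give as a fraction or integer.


Minimum supply price (at Q=0): P_min = 9
Quantity supplied at P* = 38:
Q* = (38 - 9)/3 = 29/3
PS = (1/2) * Q* * (P* - P_min)
PS = (1/2) * 29/3 * (38 - 9)
PS = (1/2) * 29/3 * 29 = 841/6

841/6


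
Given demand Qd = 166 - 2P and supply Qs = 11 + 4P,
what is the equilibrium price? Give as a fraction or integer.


At equilibrium, Qd = Qs.
166 - 2P = 11 + 4P
166 - 11 = 2P + 4P
155 = 6P
P* = 155/6 = 155/6

155/6


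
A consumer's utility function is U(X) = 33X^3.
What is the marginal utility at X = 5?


MU = dU/dX = 33*3*X^(3-1)
MU = 99*X^2
At X = 5:
MU = 99 * 5^2
MU = 99 * 25 = 2475

2475


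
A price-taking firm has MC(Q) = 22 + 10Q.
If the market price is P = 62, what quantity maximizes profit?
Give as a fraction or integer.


In perfect competition, profit is maximized where P = MC.
62 = 22 + 10Q
40 = 10Q
Q* = 40/10 = 4

4


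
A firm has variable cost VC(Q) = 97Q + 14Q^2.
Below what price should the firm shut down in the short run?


AVC(Q) = VC(Q)/Q = 97 + 14Q
AVC is increasing in Q, so minimum AVC is at Q -> 0+.
Min AVC = 97
The firm should shut down if P < 97.

97


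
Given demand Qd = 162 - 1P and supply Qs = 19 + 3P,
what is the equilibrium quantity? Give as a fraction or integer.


First find equilibrium price:
162 - 1P = 19 + 3P
P* = 143/4 = 143/4
Then substitute into demand:
Q* = 162 - 1 * 143/4 = 505/4

505/4


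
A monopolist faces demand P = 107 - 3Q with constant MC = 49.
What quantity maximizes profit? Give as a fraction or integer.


TR = P*Q = (107 - 3Q)Q = 107Q - 3Q^2
MR = dTR/dQ = 107 - 6Q
Set MR = MC:
107 - 6Q = 49
58 = 6Q
Q* = 58/6 = 29/3

29/3


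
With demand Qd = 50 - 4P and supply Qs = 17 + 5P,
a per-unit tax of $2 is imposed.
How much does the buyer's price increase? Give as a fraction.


With a per-unit tax, the buyer's price increase depends on relative slopes.
Supply slope: d = 5, Demand slope: b = 4
Buyer's price increase = d * tax / (b + d)
= 5 * 2 / (4 + 5)
= 10 / 9 = 10/9

10/9


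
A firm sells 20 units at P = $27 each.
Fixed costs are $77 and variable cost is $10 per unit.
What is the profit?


Total Revenue = P * Q = 27 * 20 = $540
Total Cost = FC + VC*Q = 77 + 10*20 = $277
Profit = TR - TC = 540 - 277 = $263

$263


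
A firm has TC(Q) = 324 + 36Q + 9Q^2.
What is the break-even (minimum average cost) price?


AC(Q) = 324/Q + 36 + 9Q
To minimize: dAC/dQ = -324/Q^2 + 9 = 0
Q^2 = 324/9 = 36
Q* = 6
Min AC = 324/6 + 36 + 9*6
Min AC = 54 + 36 + 54 = 144

144


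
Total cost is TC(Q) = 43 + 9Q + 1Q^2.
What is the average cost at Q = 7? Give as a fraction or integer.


TC(7) = 43 + 9*7 + 1*7^2
TC(7) = 43 + 63 + 49 = 155
AC = TC/Q = 155/7 = 155/7

155/7


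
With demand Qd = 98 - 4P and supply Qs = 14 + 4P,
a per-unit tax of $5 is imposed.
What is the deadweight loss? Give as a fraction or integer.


Pre-tax equilibrium quantity: Q* = 56
Post-tax equilibrium quantity: Q_tax = 46
Reduction in quantity: Q* - Q_tax = 10
DWL = (1/2) * tax * (Q* - Q_tax)
DWL = (1/2) * 5 * 10 = 25

25


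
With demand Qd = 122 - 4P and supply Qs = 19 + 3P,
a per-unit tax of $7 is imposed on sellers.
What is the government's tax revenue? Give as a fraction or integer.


With tax on sellers, new supply: Qs' = 19 + 3(P - 7)
= 3P - 2
New equilibrium quantity:
Q_new = 358/7
Tax revenue = tax * Q_new = 7 * 358/7 = 358

358


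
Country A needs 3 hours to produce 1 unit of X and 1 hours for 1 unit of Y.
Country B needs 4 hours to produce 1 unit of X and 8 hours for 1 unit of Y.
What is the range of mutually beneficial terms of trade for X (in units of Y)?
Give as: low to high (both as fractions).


Opportunity cost of X for Country A = hours_X / hours_Y = 3/1 = 3 units of Y
Opportunity cost of X for Country B = hours_X / hours_Y = 4/8 = 1/2 units of Y
Terms of trade must be between the two opportunity costs.
Range: 1/2 to 3

1/2 to 3


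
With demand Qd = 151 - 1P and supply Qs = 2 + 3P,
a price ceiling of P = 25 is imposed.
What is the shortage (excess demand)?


At P = 25:
Qd = 151 - 1*25 = 126
Qs = 2 + 3*25 = 77
Shortage = Qd - Qs = 126 - 77 = 49

49


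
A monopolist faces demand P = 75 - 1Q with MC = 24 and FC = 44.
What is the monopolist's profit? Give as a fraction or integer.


MR = MC: 75 - 2Q = 24
Q* = 51/2
P* = 75 - 1*51/2 = 99/2
Profit = (P* - MC)*Q* - FC
= (99/2 - 24)*51/2 - 44
= 51/2*51/2 - 44
= 2601/4 - 44 = 2425/4

2425/4


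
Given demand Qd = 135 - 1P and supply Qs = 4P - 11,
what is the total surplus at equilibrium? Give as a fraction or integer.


Find equilibrium: 135 - 1P = 4P - 11
135 + 11 = 5P
P* = 146/5 = 146/5
Q* = 4*146/5 - 11 = 529/5
Inverse demand: P = 135 - Q/1, so P_max = 135
Inverse supply: P = 11/4 + Q/4, so P_min = 11/4
CS = (1/2) * 529/5 * (135 - 146/5) = 279841/50
PS = (1/2) * 529/5 * (146/5 - 11/4) = 279841/200
TS = CS + PS = 279841/50 + 279841/200 = 279841/40

279841/40


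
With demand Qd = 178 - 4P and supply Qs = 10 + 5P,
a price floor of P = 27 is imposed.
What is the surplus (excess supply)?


At P = 27:
Qd = 178 - 4*27 = 70
Qs = 10 + 5*27 = 145
Surplus = Qs - Qd = 145 - 70 = 75

75


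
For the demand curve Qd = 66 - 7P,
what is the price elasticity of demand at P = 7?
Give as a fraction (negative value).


dQ/dP = -7
At P = 7: Q = 66 - 7*7 = 17
E = (dQ/dP)(P/Q) = (-7)(7/17) = -49/17

-49/17


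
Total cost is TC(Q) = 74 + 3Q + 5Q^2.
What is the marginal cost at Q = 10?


MC = dTC/dQ = 3 + 2*5*Q
At Q = 10:
MC = 3 + 10*10
MC = 3 + 100 = 103

103


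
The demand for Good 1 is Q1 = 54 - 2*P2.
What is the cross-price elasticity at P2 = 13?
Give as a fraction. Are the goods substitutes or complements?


dQ1/dP2 = -2
At P2 = 13: Q1 = 54 - 2*13 = 28
Exy = (dQ1/dP2)(P2/Q1) = -2 * 13 / 28 = -13/14
Since Exy < 0, the goods are complements.

-13/14 (complements)


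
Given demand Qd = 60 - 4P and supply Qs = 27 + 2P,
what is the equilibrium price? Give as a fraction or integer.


At equilibrium, Qd = Qs.
60 - 4P = 27 + 2P
60 - 27 = 4P + 2P
33 = 6P
P* = 33/6 = 11/2

11/2


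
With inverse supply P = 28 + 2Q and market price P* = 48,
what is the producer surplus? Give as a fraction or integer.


Minimum supply price (at Q=0): P_min = 28
Quantity supplied at P* = 48:
Q* = (48 - 28)/2 = 10
PS = (1/2) * Q* * (P* - P_min)
PS = (1/2) * 10 * (48 - 28)
PS = (1/2) * 10 * 20 = 100

100


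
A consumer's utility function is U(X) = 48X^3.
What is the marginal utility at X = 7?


MU = dU/dX = 48*3*X^(3-1)
MU = 144*X^2
At X = 7:
MU = 144 * 7^2
MU = 144 * 49 = 7056

7056


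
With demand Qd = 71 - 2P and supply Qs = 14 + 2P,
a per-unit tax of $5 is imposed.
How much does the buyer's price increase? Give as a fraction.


With a per-unit tax, the buyer's price increase depends on relative slopes.
Supply slope: d = 2, Demand slope: b = 2
Buyer's price increase = d * tax / (b + d)
= 2 * 5 / (2 + 2)
= 10 / 4 = 5/2

5/2
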